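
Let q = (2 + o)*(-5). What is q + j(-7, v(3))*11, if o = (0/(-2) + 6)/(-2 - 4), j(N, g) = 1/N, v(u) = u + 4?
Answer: -46/7 ≈ -6.5714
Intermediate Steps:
v(u) = 4 + u
j(N, g) = 1/N
o = -1 (o = (0*(-1/2) + 6)/(-6) = (0 + 6)*(-1/6) = 6*(-1/6) = -1)
q = -5 (q = (2 - 1)*(-5) = 1*(-5) = -5)
q + j(-7, v(3))*11 = -5 + 11/(-7) = -5 - 1/7*11 = -5 - 11/7 = -46/7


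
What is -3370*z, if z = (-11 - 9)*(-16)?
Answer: -1078400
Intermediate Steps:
z = 320 (z = -20*(-16) = 320)
-3370*z = -3370*320 = -1078400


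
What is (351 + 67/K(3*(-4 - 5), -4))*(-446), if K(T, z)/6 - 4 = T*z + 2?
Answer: -53553673/342 ≈ -1.5659e+5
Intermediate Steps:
K(T, z) = 36 + 6*T*z (K(T, z) = 24 + 6*(T*z + 2) = 24 + 6*(2 + T*z) = 24 + (12 + 6*T*z) = 36 + 6*T*z)
(351 + 67/K(3*(-4 - 5), -4))*(-446) = (351 + 67/(36 + 6*(3*(-4 - 5))*(-4)))*(-446) = (351 + 67/(36 + 6*(3*(-9))*(-4)))*(-446) = (351 + 67/(36 + 6*(-27)*(-4)))*(-446) = (351 + 67/(36 + 648))*(-446) = (351 + 67/684)*(-446) = (240151/684)*(-446) = -53553673/342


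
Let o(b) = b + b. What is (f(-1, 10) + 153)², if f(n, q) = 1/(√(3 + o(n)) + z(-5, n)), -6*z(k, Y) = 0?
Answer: 23716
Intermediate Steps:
o(b) = 2*b
z(k, Y) = 0 (z(k, Y) = -⅙*0 = 0)
f(n, q) = (3 + 2*n)^(-½) (f(n, q) = 1/(√(3 + 2*n) + 0) = 1/(√(3 + 2*n)) = (3 + 2*n)^(-½))
(f(-1, 10) + 153)² = ((3 + 2*(-1))^(-½) + 153)² = ((3 - 2)^(-½) + 153)² = (1^(-½) + 153)² = (1 + 153)² = 154² = 23716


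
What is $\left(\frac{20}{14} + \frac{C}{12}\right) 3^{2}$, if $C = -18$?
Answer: $- \frac{9}{14} \approx -0.64286$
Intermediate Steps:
$\left(\frac{20}{14} + \frac{C}{12}\right) 3^{2} = \left(\frac{20}{14} - \frac{18}{12}\right) 3^{2} = \left(20 \cdot \frac{1}{14} - \frac{3}{2}\right) 9 = \left(\frac{10}{7} - \frac{3}{2}\right) 9 = \left(- \frac{1}{14}\right) 9 = - \frac{9}{14}$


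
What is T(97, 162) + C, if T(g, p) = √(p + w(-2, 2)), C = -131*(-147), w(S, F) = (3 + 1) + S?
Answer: 19257 + 2*√41 ≈ 19270.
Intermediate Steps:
w(S, F) = 4 + S
C = 19257
T(g, p) = √(2 + p) (T(g, p) = √(p + (4 - 2)) = √(p + 2) = √(2 + p))
T(97, 162) + C = √(2 + 162) + 19257 = √164 + 19257 = 2*√41 + 19257 = 19257 + 2*√41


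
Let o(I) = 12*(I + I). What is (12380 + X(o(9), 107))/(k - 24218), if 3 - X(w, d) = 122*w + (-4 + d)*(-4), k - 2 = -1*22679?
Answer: 13557/46895 ≈ 0.28909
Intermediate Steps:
k = -22677 (k = 2 - 1*22679 = 2 - 22679 = -22677)
o(I) = 24*I (o(I) = 12*(2*I) = 24*I)
X(w, d) = -13 - 122*w + 4*d (X(w, d) = 3 - (122*w + (-4 + d)*(-4)) = 3 - (122*w + (16 - 4*d)) = 3 - (16 - 4*d + 122*w) = 3 + (-16 - 122*w + 4*d) = -13 - 122*w + 4*d)
(12380 + X(o(9), 107))/(k - 24218) = (12380 + (-13 - 2928*9 + 4*107))/(-22677 - 24218) = (12380 + (-13 - 122*216 + 428))/(-46895) = (12380 + (-13 - 26352 + 428))*(-1/46895) = (12380 - 25937)*(-1/46895) = -13557*(-1/46895) = 13557/46895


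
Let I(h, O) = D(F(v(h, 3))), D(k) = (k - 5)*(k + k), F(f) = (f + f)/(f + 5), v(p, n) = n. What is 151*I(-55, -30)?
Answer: -7701/8 ≈ -962.63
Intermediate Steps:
F(f) = 2*f/(5 + f) (F(f) = (2*f)/(5 + f) = 2*f/(5 + f))
D(k) = 2*k*(-5 + k) (D(k) = (-5 + k)*(2*k) = 2*k*(-5 + k))
I(h, O) = -51/8 (I(h, O) = 2*(2*3/(5 + 3))*(-5 + 2*3/(5 + 3)) = 2*(2*3/8)*(-5 + 2*3/8) = 2*(2*3*(⅛))*(-5 + 2*3*(⅛)) = 2*(¾)*(-5 + ¾) = 2*(¾)*(-17/4) = -51/8)
151*I(-55, -30) = 151*(-51/8) = -7701/8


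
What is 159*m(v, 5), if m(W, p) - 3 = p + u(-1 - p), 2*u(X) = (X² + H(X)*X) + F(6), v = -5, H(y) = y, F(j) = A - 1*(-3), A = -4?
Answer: 13833/2 ≈ 6916.5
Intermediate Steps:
F(j) = -1 (F(j) = -4 - 1*(-3) = -4 + 3 = -1)
u(X) = -½ + X² (u(X) = ((X² + X*X) - 1)/2 = ((X² + X²) - 1)/2 = (2*X² - 1)/2 = (-1 + 2*X²)/2 = -½ + X²)
m(W, p) = 5/2 + p + (-1 - p)² (m(W, p) = 3 + (p + (-½ + (-1 - p)²)) = 3 + (-½ + p + (-1 - p)²) = 5/2 + p + (-1 - p)²)
159*m(v, 5) = 159*(7/2 + 5² + 3*5) = 159*(7/2 + 25 + 15) = 159*(87/2) = 13833/2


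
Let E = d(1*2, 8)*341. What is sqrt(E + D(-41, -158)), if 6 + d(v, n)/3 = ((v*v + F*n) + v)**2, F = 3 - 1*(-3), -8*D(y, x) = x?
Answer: sqrt(11907799)/2 ≈ 1725.4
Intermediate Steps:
D(y, x) = -x/8
F = 6 (F = 3 + 3 = 6)
d(v, n) = -18 + 3*(v + v**2 + 6*n)**2 (d(v, n) = -18 + 3*((v*v + 6*n) + v)**2 = -18 + 3*((v**2 + 6*n) + v)**2 = -18 + 3*(v + v**2 + 6*n)**2)
E = 2976930 (E = (-18 + 3*(1*2 + (1*2)**2 + 6*8)**2)*341 = (-18 + 3*(2 + 2**2 + 48)**2)*341 = (-18 + 3*(2 + 4 + 48)**2)*341 = (-18 + 3*54**2)*341 = (-18 + 3*2916)*341 = (-18 + 8748)*341 = 8730*341 = 2976930)
sqrt(E + D(-41, -158)) = sqrt(2976930 - 1/8*(-158)) = sqrt(2976930 + 79/4) = sqrt(11907799/4) = sqrt(11907799)/2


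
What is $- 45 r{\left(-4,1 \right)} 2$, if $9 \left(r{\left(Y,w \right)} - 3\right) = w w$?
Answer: $-280$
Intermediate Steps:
$r{\left(Y,w \right)} = 3 + \frac{w^{2}}{9}$ ($r{\left(Y,w \right)} = 3 + \frac{w w}{9} = 3 + \frac{w^{2}}{9}$)
$- 45 r{\left(-4,1 \right)} 2 = - 45 \left(3 + \frac{1^{2}}{9}\right) 2 = - 45 \left(3 + \frac{1}{9} \cdot 1\right) 2 = - 45 \left(3 + \frac{1}{9}\right) 2 = \left(-45\right) \frac{28}{9} \cdot 2 = \left(-140\right) 2 = -280$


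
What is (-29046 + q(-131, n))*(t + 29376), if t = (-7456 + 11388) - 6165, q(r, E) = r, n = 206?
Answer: -791951311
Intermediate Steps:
t = -2233 (t = 3932 - 6165 = -2233)
(-29046 + q(-131, n))*(t + 29376) = (-29046 - 131)*(-2233 + 29376) = -29177*27143 = -791951311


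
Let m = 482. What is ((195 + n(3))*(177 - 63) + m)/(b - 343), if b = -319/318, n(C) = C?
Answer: -7331172/109393 ≈ -67.017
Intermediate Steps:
b = -319/318 (b = -319*1/318 = -319/318 ≈ -1.0031)
((195 + n(3))*(177 - 63) + m)/(b - 343) = ((195 + 3)*(177 - 63) + 482)/(-319/318 - 343) = (198*114 + 482)/(-109393/318) = (22572 + 482)*(-318/109393) = 23054*(-318/109393) = -7331172/109393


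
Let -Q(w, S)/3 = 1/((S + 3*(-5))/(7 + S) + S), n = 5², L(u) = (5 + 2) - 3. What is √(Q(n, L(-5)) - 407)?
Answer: 2*I*√102 ≈ 20.199*I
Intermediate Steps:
L(u) = 4 (L(u) = 7 - 3 = 4)
n = 25
Q(w, S) = -3/(S + (-15 + S)/(7 + S)) (Q(w, S) = -3/((S + 3*(-5))/(7 + S) + S) = -3/((S - 15)/(7 + S) + S) = -3/((-15 + S)/(7 + S) + S) = -3/(S + (-15 + S)/(7 + S)))
√(Q(n, L(-5)) - 407) = √(3*(-7 - 1*4)/(-15 + 4² + 8*4) - 407) = √(3*(-7 - 4)/(-15 + 16 + 32) - 407) = √(3*(-11)/33 - 407) = √(3*(1/33)*(-11) - 407) = √(-1 - 407) = √(-408) = 2*I*√102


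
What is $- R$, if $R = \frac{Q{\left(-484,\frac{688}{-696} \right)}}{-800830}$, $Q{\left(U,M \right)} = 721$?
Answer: $\frac{721}{800830} \approx 0.00090032$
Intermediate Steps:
$R = - \frac{721}{800830}$ ($R = \frac{721}{-800830} = 721 \left(- \frac{1}{800830}\right) = - \frac{721}{800830} \approx -0.00090032$)
$- R = \left(-1\right) \left(- \frac{721}{800830}\right) = \frac{721}{800830}$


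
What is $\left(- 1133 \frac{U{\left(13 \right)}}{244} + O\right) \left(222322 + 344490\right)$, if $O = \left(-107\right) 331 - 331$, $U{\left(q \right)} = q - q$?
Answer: $-20262395376$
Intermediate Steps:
$U{\left(q \right)} = 0$
$O = -35748$ ($O = -35417 - 331 = -35748$)
$\left(- 1133 \frac{U{\left(13 \right)}}{244} + O\right) \left(222322 + 344490\right) = \left(- 1133 \cdot \frac{0}{244} - 35748\right) \left(222322 + 344490\right) = \left(- 1133 \cdot 0 \cdot \frac{1}{244} - 35748\right) 566812 = \left(\left(-1133\right) 0 - 35748\right) 566812 = \left(0 - 35748\right) 566812 = \left(-35748\right) 566812 = -20262395376$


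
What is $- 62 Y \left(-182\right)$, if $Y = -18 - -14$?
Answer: $-45136$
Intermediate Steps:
$Y = -4$ ($Y = -18 + 14 = -4$)
$- 62 Y \left(-182\right) = \left(-62\right) \left(-4\right) \left(-182\right) = 248 \left(-182\right) = -45136$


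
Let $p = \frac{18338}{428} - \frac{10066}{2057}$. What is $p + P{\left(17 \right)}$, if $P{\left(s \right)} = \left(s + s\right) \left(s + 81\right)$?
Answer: $\frac{1483446245}{440198} \approx 3370.0$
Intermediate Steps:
$P{\left(s \right)} = 2 s \left(81 + s\right)$
$p = \frac{16706509}{440198}$ ($p = 18338 \cdot \frac{1}{428} - \frac{10066}{2057} = \frac{9169}{214} - \frac{10066}{2057} = \frac{16706509}{440198} \approx 37.952$)
$p + P{\left(17 \right)} = \frac{16706509}{440198} + 2 \cdot 17 \left(81 + 17\right) = \frac{16706509}{440198} + 2 \cdot 17 \cdot 98 = \frac{16706509}{440198} + 3332 = \frac{1483446245}{440198}$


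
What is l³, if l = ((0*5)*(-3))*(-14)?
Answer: 0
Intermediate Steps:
l = 0 (l = (0*(-3))*(-14) = 0*(-14) = 0)
l³ = 0³ = 0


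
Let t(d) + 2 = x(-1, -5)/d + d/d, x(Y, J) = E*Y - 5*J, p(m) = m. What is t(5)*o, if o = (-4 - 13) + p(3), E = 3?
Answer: -238/5 ≈ -47.600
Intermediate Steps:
x(Y, J) = -5*J + 3*Y (x(Y, J) = 3*Y - 5*J = -5*J + 3*Y)
o = -14 (o = (-4 - 13) + 3 = -17 + 3 = -14)
t(d) = -1 + 22/d (t(d) = -2 + ((-5*(-5) + 3*(-1))/d + d/d) = -2 + ((25 - 3)/d + 1) = -2 + (22/d + 1) = -2 + (1 + 22/d) = -1 + 22/d)
t(5)*o = ((22 - 1*5)/5)*(-14) = ((22 - 5)/5)*(-14) = ((⅕)*17)*(-14) = (17/5)*(-14) = -238/5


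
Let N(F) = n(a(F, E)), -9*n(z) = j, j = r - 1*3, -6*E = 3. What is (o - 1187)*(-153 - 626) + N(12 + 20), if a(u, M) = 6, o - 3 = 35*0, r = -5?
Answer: 8301032/9 ≈ 9.2234e+5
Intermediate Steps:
E = -1/2 (E = -1/6*3 = -1/2 ≈ -0.50000)
o = 3 (o = 3 + 35*0 = 3 + 0 = 3)
j = -8 (j = -5 - 1*3 = -5 - 3 = -8)
n(z) = 8/9 (n(z) = -1/9*(-8) = 8/9)
N(F) = 8/9
(o - 1187)*(-153 - 626) + N(12 + 20) = (3 - 1187)*(-153 - 626) + 8/9 = -1184*(-779) + 8/9 = 922336 + 8/9 = 8301032/9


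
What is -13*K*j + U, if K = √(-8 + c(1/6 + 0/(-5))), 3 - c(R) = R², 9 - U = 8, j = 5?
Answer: 1 - 65*I*√181/6 ≈ 1.0 - 145.75*I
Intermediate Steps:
U = 1 (U = 9 - 1*8 = 9 - 8 = 1)
c(R) = 3 - R²
K = I*√181/6 (K = √(-8 + (3 - (1/6 + 0/(-5))²)) = √(-8 + (3 - (1*(⅙) + 0*(-⅕))²)) = √(-8 + (3 - (⅙ + 0)²)) = √(-8 + (3 - (⅙)²)) = √(-8 + (3 - 1*1/36)) = √(-8 + (3 - 1/36)) = √(-8 + 107/36) = √(-181/36) = I*√181/6 ≈ 2.2423*I)
-13*K*j + U = -13*I*√181/6*5 + 1 = -65*I*√181/6 + 1 = 1 - 65*I*√181/6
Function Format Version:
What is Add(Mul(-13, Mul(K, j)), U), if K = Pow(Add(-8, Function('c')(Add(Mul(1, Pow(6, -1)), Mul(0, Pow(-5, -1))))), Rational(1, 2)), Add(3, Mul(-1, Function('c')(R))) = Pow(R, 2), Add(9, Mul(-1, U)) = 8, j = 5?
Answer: Add(1, Mul(Rational(-65, 6), I, Pow(181, Rational(1, 2)))) ≈ Add(1.0000, Mul(-145.75, I))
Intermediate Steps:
U = 1 (U = Add(9, Mul(-1, 8)) = Add(9, -8) = 1)
Function('c')(R) = Add(3, Mul(-1, Pow(R, 2)))
K = Mul(Rational(1, 6), I, Pow(181, Rational(1, 2))) (K = Pow(Add(-8, Add(3, Mul(-1, Pow(Add(Mul(1, Pow(6, -1)), Mul(0, Pow(-5, -1))), 2)))), Rational(1, 2)) = Pow(Add(-8, Add(3, Mul(-1, Pow(Add(Mul(1, Rational(1, 6)), Mul(0, Rational(-1, 5))), 2)))), Rational(1, 2)) = Pow(Add(-8, Add(3, Mul(-1, Pow(Add(Rational(1, 6), 0), 2)))), Rational(1, 2)) = Pow(Add(-8, Add(3, Mul(-1, Pow(Rational(1, 6), 2)))), Rational(1, 2)) = Pow(Add(-8, Add(3, Mul(-1, Rational(1, 36)))), Rational(1, 2)) = Pow(Add(-8, Add(3, Rational(-1, 36))), Rational(1, 2)) = Pow(Add(-8, Rational(107, 36)), Rational(1, 2)) = Pow(Rational(-181, 36), Rational(1, 2)) = Mul(Rational(1, 6), I, Pow(181, Rational(1, 2))) ≈ Mul(2.2423, I))
Add(Mul(-13, Mul(K, j)), U) = Add(Mul(-13, Mul(Mul(Rational(1, 6), I, Pow(181, Rational(1, 2))), 5)), 1) = Add(Mul(-13, Mul(Rational(5, 6), I, Pow(181, Rational(1, 2)))), 1) = Add(Mul(Rational(-65, 6), I, Pow(181, Rational(1, 2))), 1) = Add(1, Mul(Rational(-65, 6), I, Pow(181, Rational(1, 2))))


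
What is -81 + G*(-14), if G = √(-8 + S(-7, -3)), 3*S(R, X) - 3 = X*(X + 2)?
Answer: -81 - 14*I*√6 ≈ -81.0 - 34.293*I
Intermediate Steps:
S(R, X) = 1 + X*(2 + X)/3 (S(R, X) = 1 + (X*(X + 2))/3 = 1 + (X*(2 + X))/3 = 1 + X*(2 + X)/3)
G = I*√6 (G = √(-8 + (1 + (⅓)*(-3)² + (⅔)*(-3))) = √(-8 + (1 + (⅓)*9 - 2)) = √(-8 + (1 + 3 - 2)) = √(-8 + 2) = √(-6) = I*√6 ≈ 2.4495*I)
-81 + G*(-14) = -81 + (I*√6)*(-14) = -81 - 14*I*√6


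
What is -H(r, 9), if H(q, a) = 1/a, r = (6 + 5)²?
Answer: -⅑ ≈ -0.11111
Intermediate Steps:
r = 121 (r = 11² = 121)
-H(r, 9) = -1/9 = -1*⅑ = -⅑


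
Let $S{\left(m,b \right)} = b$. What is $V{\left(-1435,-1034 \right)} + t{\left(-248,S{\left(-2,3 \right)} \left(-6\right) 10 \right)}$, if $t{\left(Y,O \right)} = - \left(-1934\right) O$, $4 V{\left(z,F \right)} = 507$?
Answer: $- \frac{1391973}{4} \approx -3.4799 \cdot 10^{5}$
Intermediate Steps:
$V{\left(z,F \right)} = \frac{507}{4}$ ($V{\left(z,F \right)} = \frac{1}{4} \cdot 507 = \frac{507}{4}$)
$t{\left(Y,O \right)} = 1934 O$
$V{\left(-1435,-1034 \right)} + t{\left(-248,S{\left(-2,3 \right)} \left(-6\right) 10 \right)} = \frac{507}{4} + 1934 \cdot 3 \left(-6\right) 10 = \frac{507}{4} + 1934 \left(\left(-18\right) 10\right) = \frac{507}{4} + 1934 \left(-180\right) = \frac{507}{4} - 348120 = - \frac{1391973}{4}$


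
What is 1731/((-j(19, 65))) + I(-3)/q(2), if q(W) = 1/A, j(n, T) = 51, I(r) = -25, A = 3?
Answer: -1852/17 ≈ -108.94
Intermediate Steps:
q(W) = ⅓ (q(W) = 1/3 = ⅓)
1731/((-j(19, 65))) + I(-3)/q(2) = 1731/((-1*51)) - 25/⅓ = 1731/(-51) - 25*3 = 1731*(-1/51) - 75 = -577/17 - 75 = -1852/17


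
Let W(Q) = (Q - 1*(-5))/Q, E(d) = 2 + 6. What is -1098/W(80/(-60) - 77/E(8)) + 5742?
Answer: 532332/143 ≈ 3722.6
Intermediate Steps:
E(d) = 8
W(Q) = (5 + Q)/Q (W(Q) = (Q + 5)/Q = (5 + Q)/Q)
-1098/W(80/(-60) - 77/E(8)) + 5742 = -1098*(80/(-60) - 77/8)/(5 + (80/(-60) - 77/8)) + 5742 = -1098*(80*(-1/60) - 77*1/8)/(5 + (80*(-1/60) - 77*1/8)) + 5742 = -1098*(-4/3 - 77/8)/(5 + (-4/3 - 77/8)) + 5742 = -1098*(-263/(24*(5 - 263/24))) + 5742 = -1098/((-24/263*(-143/24))) + 5742 = -1098/143/263 + 5742 = -1098*263/143 + 5742 = -288774/143 + 5742 = 532332/143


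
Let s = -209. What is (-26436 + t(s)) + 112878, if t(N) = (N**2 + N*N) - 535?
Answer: 173269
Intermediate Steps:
t(N) = -535 + 2*N**2 (t(N) = (N**2 + N**2) - 535 = 2*N**2 - 535 = -535 + 2*N**2)
(-26436 + t(s)) + 112878 = (-26436 + (-535 + 2*(-209)**2)) + 112878 = (-26436 + (-535 + 2*43681)) + 112878 = (-26436 + (-535 + 87362)) + 112878 = (-26436 + 86827) + 112878 = 60391 + 112878 = 173269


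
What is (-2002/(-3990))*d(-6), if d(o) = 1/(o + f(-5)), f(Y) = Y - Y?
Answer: -143/1710 ≈ -0.083626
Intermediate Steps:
f(Y) = 0
d(o) = 1/o (d(o) = 1/(o + 0) = 1/o)
(-2002/(-3990))*d(-6) = -2002/(-3990)/(-6) = -2002*(-1/3990)*(-⅙) = (143/285)*(-⅙) = -143/1710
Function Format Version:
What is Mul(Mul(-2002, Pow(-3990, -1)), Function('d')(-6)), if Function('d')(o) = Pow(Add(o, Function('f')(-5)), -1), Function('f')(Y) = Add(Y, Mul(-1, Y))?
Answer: Rational(-143, 1710) ≈ -0.083626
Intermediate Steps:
Function('f')(Y) = 0
Function('d')(o) = Pow(o, -1) (Function('d')(o) = Pow(Add(o, 0), -1) = Pow(o, -1))
Mul(Mul(-2002, Pow(-3990, -1)), Function('d')(-6)) = Mul(Mul(-2002, Pow(-3990, -1)), Pow(-6, -1)) = Mul(Mul(-2002, Rational(-1, 3990)), Rational(-1, 6)) = Mul(Rational(143, 285), Rational(-1, 6)) = Rational(-143, 1710)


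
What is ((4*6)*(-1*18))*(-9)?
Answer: 3888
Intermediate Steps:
((4*6)*(-1*18))*(-9) = (24*(-18))*(-9) = -432*(-9) = 3888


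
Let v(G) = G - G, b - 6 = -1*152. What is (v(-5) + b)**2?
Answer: 21316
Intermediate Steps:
b = -146 (b = 6 - 1*152 = 6 - 152 = -146)
v(G) = 0
(v(-5) + b)**2 = (0 - 146)**2 = (-146)**2 = 21316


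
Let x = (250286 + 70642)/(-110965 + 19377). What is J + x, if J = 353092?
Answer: 8084667292/22897 ≈ 3.5309e+5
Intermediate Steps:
x = -80232/22897 (x = 320928/(-91588) = 320928*(-1/91588) = -80232/22897 ≈ -3.5040)
J + x = 353092 - 80232/22897 = 8084667292/22897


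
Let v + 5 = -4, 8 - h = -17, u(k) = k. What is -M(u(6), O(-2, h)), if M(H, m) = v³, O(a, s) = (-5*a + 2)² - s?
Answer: 729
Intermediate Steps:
h = 25 (h = 8 - 1*(-17) = 8 + 17 = 25)
v = -9 (v = -5 - 4 = -9)
O(a, s) = (2 - 5*a)² - s
M(H, m) = -729 (M(H, m) = (-9)³ = -729)
-M(u(6), O(-2, h)) = -1*(-729) = 729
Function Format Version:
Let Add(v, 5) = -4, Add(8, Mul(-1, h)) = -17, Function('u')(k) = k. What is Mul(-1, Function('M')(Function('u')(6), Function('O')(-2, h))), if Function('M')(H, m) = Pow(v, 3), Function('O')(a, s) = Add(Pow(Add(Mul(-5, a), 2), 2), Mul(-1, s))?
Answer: 729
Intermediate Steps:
h = 25 (h = Add(8, Mul(-1, -17)) = Add(8, 17) = 25)
v = -9 (v = Add(-5, -4) = -9)
Function('O')(a, s) = Add(Pow(Add(2, Mul(-5, a)), 2), Mul(-1, s))
Function('M')(H, m) = -729 (Function('M')(H, m) = Pow(-9, 3) = -729)
Mul(-1, Function('M')(Function('u')(6), Function('O')(-2, h))) = Mul(-1, -729) = 729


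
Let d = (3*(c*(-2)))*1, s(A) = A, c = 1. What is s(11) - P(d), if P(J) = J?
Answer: 17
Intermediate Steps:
d = -6 (d = (3*(1*(-2)))*1 = (3*(-2))*1 = -6*1 = -6)
s(11) - P(d) = 11 - 1*(-6) = 11 + 6 = 17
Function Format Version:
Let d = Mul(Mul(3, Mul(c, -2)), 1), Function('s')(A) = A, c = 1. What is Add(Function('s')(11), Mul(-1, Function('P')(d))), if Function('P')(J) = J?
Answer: 17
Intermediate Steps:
d = -6 (d = Mul(Mul(3, Mul(1, -2)), 1) = Mul(Mul(3, -2), 1) = Mul(-6, 1) = -6)
Add(Function('s')(11), Mul(-1, Function('P')(d))) = Add(11, Mul(-1, -6)) = Add(11, 6) = 17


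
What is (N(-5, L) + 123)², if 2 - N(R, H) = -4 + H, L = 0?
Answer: 16641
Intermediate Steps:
N(R, H) = 6 - H (N(R, H) = 2 - (-4 + H) = 2 + (4 - H) = 6 - H)
(N(-5, L) + 123)² = ((6 - 1*0) + 123)² = ((6 + 0) + 123)² = (6 + 123)² = 129² = 16641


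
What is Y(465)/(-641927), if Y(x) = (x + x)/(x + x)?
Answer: -1/641927 ≈ -1.5578e-6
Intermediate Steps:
Y(x) = 1 (Y(x) = (2*x)/((2*x)) = (2*x)*(1/(2*x)) = 1)
Y(465)/(-641927) = 1/(-641927) = 1*(-1/641927) = -1/641927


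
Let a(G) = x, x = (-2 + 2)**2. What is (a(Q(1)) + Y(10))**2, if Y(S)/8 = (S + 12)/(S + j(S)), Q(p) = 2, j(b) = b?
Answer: 1936/25 ≈ 77.440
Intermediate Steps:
x = 0 (x = 0**2 = 0)
Y(S) = 4*(12 + S)/S (Y(S) = 8*((S + 12)/(S + S)) = 8*((12 + S)/((2*S))) = 8*((12 + S)*(1/(2*S))) = 8*((12 + S)/(2*S)) = 4*(12 + S)/S)
a(G) = 0
(a(Q(1)) + Y(10))**2 = (0 + (4 + 48/10))**2 = (0 + (4 + 48*(1/10)))**2 = (0 + (4 + 24/5))**2 = (0 + 44/5)**2 = (44/5)**2 = 1936/25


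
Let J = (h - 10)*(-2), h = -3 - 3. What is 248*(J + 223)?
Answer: 63240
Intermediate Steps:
h = -6
J = 32 (J = (-6 - 10)*(-2) = -16*(-2) = 32)
248*(J + 223) = 248*(32 + 223) = 248*255 = 63240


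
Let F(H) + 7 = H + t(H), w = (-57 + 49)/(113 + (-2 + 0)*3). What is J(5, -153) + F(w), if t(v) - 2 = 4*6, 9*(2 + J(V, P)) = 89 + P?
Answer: 9451/963 ≈ 9.8141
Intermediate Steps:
J(V, P) = 71/9 + P/9 (J(V, P) = -2 + (89 + P)/9 = -2 + (89/9 + P/9) = 71/9 + P/9)
t(v) = 26 (t(v) = 2 + 4*6 = 2 + 24 = 26)
w = -8/107 (w = -8/(113 - 2*3) = -8/(113 - 6) = -8/107 ≈ -0.074766)
F(H) = 19 + H (F(H) = -7 + (H + 26) = -7 + (26 + H) = 19 + H)
J(5, -153) + F(w) = (71/9 + (⅑)*(-153)) + (19 - 8/107) = (71/9 - 17) + 2025/107 = -82/9 + 2025/107 = 9451/963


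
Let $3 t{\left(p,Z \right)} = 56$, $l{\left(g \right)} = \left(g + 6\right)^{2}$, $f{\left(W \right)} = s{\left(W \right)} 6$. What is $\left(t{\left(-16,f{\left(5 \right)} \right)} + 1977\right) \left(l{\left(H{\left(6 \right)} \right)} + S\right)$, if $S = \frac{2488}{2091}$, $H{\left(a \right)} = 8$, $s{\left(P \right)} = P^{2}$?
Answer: $\frac{2468583788}{6273} \approx 3.9353 \cdot 10^{5}$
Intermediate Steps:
$f{\left(W \right)} = 6 W^{2}$ ($f{\left(W \right)} = W^{2} \cdot 6 = 6 W^{2}$)
$l{\left(g \right)} = \left(6 + g\right)^{2}$
$t{\left(p,Z \right)} = \frac{56}{3}$ ($t{\left(p,Z \right)} = \frac{1}{3} \cdot 56 = \frac{56}{3}$)
$S = \frac{2488}{2091}$ ($S = 2488 \cdot \frac{1}{2091} = \frac{2488}{2091} \approx 1.1899$)
$\left(t{\left(-16,f{\left(5 \right)} \right)} + 1977\right) \left(l{\left(H{\left(6 \right)} \right)} + S\right) = \left(\frac{56}{3} + 1977\right) \left(\left(6 + 8\right)^{2} + \frac{2488}{2091}\right) = \frac{5987 \left(14^{2} + \frac{2488}{2091}\right)}{3} = \frac{5987 \left(196 + \frac{2488}{2091}\right)}{3} = \frac{5987}{3} \cdot \frac{412324}{2091} = \frac{2468583788}{6273}$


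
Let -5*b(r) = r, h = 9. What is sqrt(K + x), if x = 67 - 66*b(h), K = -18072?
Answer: I*sqrt(447155)/5 ≈ 133.74*I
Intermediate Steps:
b(r) = -r/5
x = 929/5 (x = 67 - (-66)*9/5 = 67 - 66*(-9/5) = 67 + 594/5 = 929/5 ≈ 185.80)
sqrt(K + x) = sqrt(-18072 + 929/5) = sqrt(-89431/5) = I*sqrt(447155)/5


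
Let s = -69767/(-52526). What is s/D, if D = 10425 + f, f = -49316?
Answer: -69767/2042788666 ≈ -3.4153e-5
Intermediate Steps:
s = 69767/52526 (s = -69767*(-1/52526) = 69767/52526 ≈ 1.3282)
D = -38891 (D = 10425 - 49316 = -38891)
s/D = (69767/52526)/(-38891) = (69767/52526)*(-1/38891) = -69767/2042788666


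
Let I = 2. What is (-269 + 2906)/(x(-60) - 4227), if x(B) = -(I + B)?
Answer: -2637/4169 ≈ -0.63253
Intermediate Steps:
x(B) = -2 - B (x(B) = -(2 + B) = -2 - B)
(-269 + 2906)/(x(-60) - 4227) = (-269 + 2906)/((-2 - 1*(-60)) - 4227) = 2637/((-2 + 60) - 4227) = 2637/(58 - 4227) = 2637/(-4169) = 2637*(-1/4169) = -2637/4169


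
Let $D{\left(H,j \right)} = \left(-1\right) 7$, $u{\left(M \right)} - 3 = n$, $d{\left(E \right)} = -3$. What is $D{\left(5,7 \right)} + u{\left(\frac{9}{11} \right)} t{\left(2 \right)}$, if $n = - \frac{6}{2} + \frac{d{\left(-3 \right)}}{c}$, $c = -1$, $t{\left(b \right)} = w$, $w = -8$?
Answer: $-31$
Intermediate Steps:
$t{\left(b \right)} = -8$
$n = 0$ ($n = - \frac{6}{2} - \frac{3}{-1} = \left(-6\right) \frac{1}{2} - -3 = -3 + 3 = 0$)
$u{\left(M \right)} = 3$ ($u{\left(M \right)} = 3 + 0 = 3$)
$D{\left(H,j \right)} = -7$
$D{\left(5,7 \right)} + u{\left(\frac{9}{11} \right)} t{\left(2 \right)} = -7 + 3 \left(-8\right) = -7 - 24 = -31$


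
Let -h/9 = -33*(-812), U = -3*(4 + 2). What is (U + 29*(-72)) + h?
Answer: -243270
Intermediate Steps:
U = -18 (U = -3*6 = -18)
h = -241164 (h = -(-297)*(-812) = -9*26796 = -241164)
(U + 29*(-72)) + h = (-18 + 29*(-72)) - 241164 = (-18 - 2088) - 241164 = -2106 - 241164 = -243270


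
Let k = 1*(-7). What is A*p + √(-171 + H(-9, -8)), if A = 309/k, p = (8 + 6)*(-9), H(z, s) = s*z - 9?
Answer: 5562 + 6*I*√3 ≈ 5562.0 + 10.392*I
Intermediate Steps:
H(z, s) = -9 + s*z
p = -126 (p = 14*(-9) = -126)
k = -7
A = -309/7 (A = 309/(-7) = 309*(-⅐) = -309/7 ≈ -44.143)
A*p + √(-171 + H(-9, -8)) = -309/7*(-126) + √(-171 + (-9 - 8*(-9))) = 5562 + √(-171 + (-9 + 72)) = 5562 + √(-171 + 63) = 5562 + √(-108) = 5562 + 6*I*√3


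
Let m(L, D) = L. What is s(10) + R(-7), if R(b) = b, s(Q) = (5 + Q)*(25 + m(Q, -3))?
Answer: 518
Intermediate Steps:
s(Q) = (5 + Q)*(25 + Q)
s(10) + R(-7) = (125 + 10² + 30*10) - 7 = (125 + 100 + 300) - 7 = 525 - 7 = 518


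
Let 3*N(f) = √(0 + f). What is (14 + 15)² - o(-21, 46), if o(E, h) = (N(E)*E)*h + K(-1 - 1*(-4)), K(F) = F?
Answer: 838 + 322*I*√21 ≈ 838.0 + 1475.6*I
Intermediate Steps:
N(f) = √f/3 (N(f) = √(0 + f)/3 = √f/3)
o(E, h) = 3 + h*E^(3/2)/3 (o(E, h) = ((√E/3)*E)*h + (-1 - 1*(-4)) = (E^(3/2)/3)*h + (-1 + 4) = h*E^(3/2)/3 + 3 = 3 + h*E^(3/2)/3)
(14 + 15)² - o(-21, 46) = (14 + 15)² - (3 + (⅓)*46*(-21)^(3/2)) = 29² - (3 + (⅓)*46*(-21*I*√21)) = 841 - (3 - 322*I*√21) = 841 + (-3 + 322*I*√21) = 838 + 322*I*√21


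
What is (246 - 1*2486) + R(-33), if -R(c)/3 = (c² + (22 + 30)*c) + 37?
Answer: -470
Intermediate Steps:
R(c) = -111 - 156*c - 3*c² (R(c) = -3*((c² + (22 + 30)*c) + 37) = -3*((c² + 52*c) + 37) = -3*(37 + c² + 52*c) = -111 - 156*c - 3*c²)
(246 - 1*2486) + R(-33) = (246 - 1*2486) + (-111 - 156*(-33) - 3*(-33)²) = (246 - 2486) + (-111 + 5148 - 3*1089) = -2240 + (-111 + 5148 - 3267) = -2240 + 1770 = -470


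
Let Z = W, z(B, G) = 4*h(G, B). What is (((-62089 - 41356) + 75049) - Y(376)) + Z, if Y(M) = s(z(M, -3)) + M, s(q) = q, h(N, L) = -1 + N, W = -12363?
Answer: -41119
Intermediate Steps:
z(B, G) = -4 + 4*G (z(B, G) = 4*(-1 + G) = -4 + 4*G)
Z = -12363
Y(M) = -16 + M (Y(M) = (-4 + 4*(-3)) + M = (-4 - 12) + M = -16 + M)
(((-62089 - 41356) + 75049) - Y(376)) + Z = (((-62089 - 41356) + 75049) - (-16 + 376)) - 12363 = ((-103445 + 75049) - 1*360) - 12363 = (-28396 - 360) - 12363 = -28756 - 12363 = -41119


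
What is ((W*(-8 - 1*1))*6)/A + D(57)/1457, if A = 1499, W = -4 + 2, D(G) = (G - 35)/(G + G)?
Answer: 8985781/124490451 ≈ 0.072181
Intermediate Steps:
D(G) = (-35 + G)/(2*G) (D(G) = (-35 + G)/((2*G)) = (-35 + G)*(1/(2*G)) = (-35 + G)/(2*G))
W = -2
((W*(-8 - 1*1))*6)/A + D(57)/1457 = (-2*(-8 - 1*1)*6)/1499 + ((½)*(-35 + 57)/57)/1457 = (-2*(-8 - 1)*6)*(1/1499) + ((½)*(1/57)*22)*(1/1457) = (-2*(-9)*6)*(1/1499) + (11/57)*(1/1457) = (18*6)*(1/1499) + 11/83049 = 108*(1/1499) + 11/83049 = 108/1499 + 11/83049 = 8985781/124490451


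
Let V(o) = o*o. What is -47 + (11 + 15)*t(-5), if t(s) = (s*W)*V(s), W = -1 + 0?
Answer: 3203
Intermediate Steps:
V(o) = o²
W = -1
t(s) = -s³ (t(s) = (s*(-1))*s² = (-s)*s² = -s³)
-47 + (11 + 15)*t(-5) = -47 + (11 + 15)*(-1*(-5)³) = -47 + 26*(-1*(-125)) = -47 + 26*125 = -47 + 3250 = 3203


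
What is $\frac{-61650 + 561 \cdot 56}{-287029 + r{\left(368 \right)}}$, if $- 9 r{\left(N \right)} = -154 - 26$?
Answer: $\frac{30234}{287009} \approx 0.10534$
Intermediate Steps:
$r{\left(N \right)} = 20$ ($r{\left(N \right)} = - \frac{-154 - 26}{9} = \left(- \frac{1}{9}\right) \left(-180\right) = 20$)
$\frac{-61650 + 561 \cdot 56}{-287029 + r{\left(368 \right)}} = \frac{-61650 + 561 \cdot 56}{-287029 + 20} = \frac{-61650 + 31416}{-287009} = \left(-30234\right) \left(- \frac{1}{287009}\right) = \frac{30234}{287009}$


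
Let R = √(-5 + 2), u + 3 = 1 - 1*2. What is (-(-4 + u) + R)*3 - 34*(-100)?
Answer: 3424 + 3*I*√3 ≈ 3424.0 + 5.1962*I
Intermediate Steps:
u = -4 (u = -3 + (1 - 1*2) = -3 + (1 - 2) = -3 - 1 = -4)
R = I*√3 (R = √(-3) = I*√3 ≈ 1.732*I)
(-(-4 + u) + R)*3 - 34*(-100) = (-(-4 - 4) + I*√3)*3 - 34*(-100) = (-1*(-8) + I*√3)*3 + 3400 = (8 + I*√3)*3 + 3400 = (24 + 3*I*√3) + 3400 = 3424 + 3*I*√3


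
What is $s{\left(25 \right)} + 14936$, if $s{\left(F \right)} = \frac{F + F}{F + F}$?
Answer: $14937$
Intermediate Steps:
$s{\left(F \right)} = 1$ ($s{\left(F \right)} = \frac{2 F}{2 F} = 2 F \frac{1}{2 F} = 1$)
$s{\left(25 \right)} + 14936 = 1 + 14936 = 14937$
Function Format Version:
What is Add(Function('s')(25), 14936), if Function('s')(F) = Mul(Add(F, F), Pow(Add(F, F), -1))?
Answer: 14937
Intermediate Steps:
Function('s')(F) = 1 (Function('s')(F) = Mul(Mul(2, F), Pow(Mul(2, F), -1)) = Mul(Mul(2, F), Mul(Rational(1, 2), Pow(F, -1))) = 1)
Add(Function('s')(25), 14936) = Add(1, 14936) = 14937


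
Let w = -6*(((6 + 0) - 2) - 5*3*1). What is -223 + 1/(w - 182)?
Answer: -25869/116 ≈ -223.01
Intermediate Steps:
w = 66 (w = -6*((6 - 2) - 15*1) = -6*(4 - 15) = -6*(-11) = 66)
-223 + 1/(w - 182) = -223 + 1/(66 - 182) = -223 + 1/(-116) = -223 - 1/116 = -25869/116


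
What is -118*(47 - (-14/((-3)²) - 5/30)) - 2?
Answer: -51761/9 ≈ -5751.2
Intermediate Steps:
-118*(47 - (-14/((-3)²) - 5/30)) - 2 = -118*(47 - (-14/9 - 5*1/30)) - 2 = -118*(47 - (-14*⅑ - ⅙)) - 2 = -118*(47 - (-14/9 - ⅙)) - 2 = -118*(47 - 1*(-31/18)) - 2 = -118*(47 + 31/18) - 2 = -118*877/18 - 2 = -51743/9 - 2 = -51761/9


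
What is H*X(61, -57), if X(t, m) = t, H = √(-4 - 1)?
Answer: 61*I*√5 ≈ 136.4*I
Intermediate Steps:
H = I*√5 (H = √(-5) = I*√5 ≈ 2.2361*I)
H*X(61, -57) = (I*√5)*61 = 61*I*√5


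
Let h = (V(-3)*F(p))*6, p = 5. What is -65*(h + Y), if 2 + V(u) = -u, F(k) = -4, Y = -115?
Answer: 9035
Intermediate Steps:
V(u) = -2 - u
h = -24 (h = ((-2 - 1*(-3))*(-4))*6 = ((-2 + 3)*(-4))*6 = (1*(-4))*6 = -4*6 = -24)
-65*(h + Y) = -65*(-24 - 115) = -65*(-139) = 9035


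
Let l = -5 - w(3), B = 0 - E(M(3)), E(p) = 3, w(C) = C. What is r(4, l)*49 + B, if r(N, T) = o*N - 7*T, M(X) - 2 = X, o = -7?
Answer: 1369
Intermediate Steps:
M(X) = 2 + X
B = -3 (B = 0 - 1*3 = 0 - 3 = -3)
l = -8 (l = -5 - 1*3 = -5 - 3 = -8)
r(N, T) = -7*N - 7*T
r(4, l)*49 + B = (-7*4 - 7*(-8))*49 - 3 = (-28 + 56)*49 - 3 = 28*49 - 3 = 1372 - 3 = 1369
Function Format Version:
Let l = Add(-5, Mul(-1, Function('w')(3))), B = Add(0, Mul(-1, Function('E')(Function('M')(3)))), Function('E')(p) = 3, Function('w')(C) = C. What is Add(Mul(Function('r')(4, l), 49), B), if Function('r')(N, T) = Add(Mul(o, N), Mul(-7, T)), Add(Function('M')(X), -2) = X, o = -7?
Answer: 1369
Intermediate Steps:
Function('M')(X) = Add(2, X)
B = -3 (B = Add(0, Mul(-1, 3)) = Add(0, -3) = -3)
l = -8 (l = Add(-5, Mul(-1, 3)) = Add(-5, -3) = -8)
Function('r')(N, T) = Add(Mul(-7, N), Mul(-7, T))
Add(Mul(Function('r')(4, l), 49), B) = Add(Mul(Add(Mul(-7, 4), Mul(-7, -8)), 49), -3) = Add(Mul(Add(-28, 56), 49), -3) = Add(Mul(28, 49), -3) = Add(1372, -3) = 1369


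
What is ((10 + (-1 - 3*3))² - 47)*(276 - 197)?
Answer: -3713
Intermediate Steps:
((10 + (-1 - 3*3))² - 47)*(276 - 197) = ((10 + (-1 - 9))² - 47)*79 = ((10 - 10)² - 47)*79 = (0² - 47)*79 = (0 - 47)*79 = -47*79 = -3713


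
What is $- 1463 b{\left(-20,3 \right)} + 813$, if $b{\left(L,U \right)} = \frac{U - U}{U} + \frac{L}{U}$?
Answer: $\frac{31699}{3} \approx 10566.0$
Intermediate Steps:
$b{\left(L,U \right)} = \frac{L}{U}$ ($b{\left(L,U \right)} = \frac{0}{U} + \frac{L}{U} = 0 + \frac{L}{U} = \frac{L}{U}$)
$- 1463 b{\left(-20,3 \right)} + 813 = - 1463 \left(- \frac{20}{3}\right) + 813 = - 1463 \left(\left(-20\right) \frac{1}{3}\right) + 813 = \left(-1463\right) \left(- \frac{20}{3}\right) + 813 = \frac{29260}{3} + 813 = \frac{31699}{3}$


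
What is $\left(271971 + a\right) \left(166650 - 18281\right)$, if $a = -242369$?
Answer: $4392019138$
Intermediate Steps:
$\left(271971 + a\right) \left(166650 - 18281\right) = \left(271971 - 242369\right) \left(166650 - 18281\right) = 29602 \cdot 148369 = 4392019138$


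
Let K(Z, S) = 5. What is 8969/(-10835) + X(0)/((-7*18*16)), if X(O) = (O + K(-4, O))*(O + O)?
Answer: -8969/10835 ≈ -0.82778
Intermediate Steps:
X(O) = 2*O*(5 + O) (X(O) = (O + 5)*(O + O) = (5 + O)*(2*O) = 2*O*(5 + O))
8969/(-10835) + X(0)/((-7*18*16)) = 8969/(-10835) + (2*0*(5 + 0))/((-7*18*16)) = 8969*(-1/10835) + (2*0*5)/((-126*16)) = -8969/10835 + 0/((-1*2016)) = -8969/10835 + 0/(-2016) = -8969/10835 + 0*(-1/2016) = -8969/10835 + 0 = -8969/10835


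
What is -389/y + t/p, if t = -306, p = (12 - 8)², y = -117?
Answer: -14789/936 ≈ -15.800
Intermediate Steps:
p = 16 (p = 4² = 16)
-389/y + t/p = -389/(-117) - 306/16 = -389*(-1/117) - 306*1/16 = 389/117 - 153/8 = -14789/936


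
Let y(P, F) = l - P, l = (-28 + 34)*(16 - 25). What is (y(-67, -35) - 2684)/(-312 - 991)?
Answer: 2671/1303 ≈ 2.0499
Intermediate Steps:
l = -54 (l = 6*(-9) = -54)
y(P, F) = -54 - P
(y(-67, -35) - 2684)/(-312 - 991) = ((-54 - 1*(-67)) - 2684)/(-312 - 991) = ((-54 + 67) - 2684)/(-1303) = (13 - 2684)*(-1/1303) = -2671*(-1/1303) = 2671/1303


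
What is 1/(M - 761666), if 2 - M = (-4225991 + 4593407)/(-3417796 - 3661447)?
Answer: -7079243/5392004172936 ≈ -1.3129e-6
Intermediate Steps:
M = 14525902/7079243 (M = 2 - (-4225991 + 4593407)/(-3417796 - 3661447) = 2 - 367416/(-7079243) = 2 - 367416*(-1)/7079243 = 2 - 1*(-367416/7079243) = 2 + 367416/7079243 = 14525902/7079243 ≈ 2.0519)
1/(M - 761666) = 1/(14525902/7079243 - 761666) = 1/(-5392004172936/7079243) = -7079243/5392004172936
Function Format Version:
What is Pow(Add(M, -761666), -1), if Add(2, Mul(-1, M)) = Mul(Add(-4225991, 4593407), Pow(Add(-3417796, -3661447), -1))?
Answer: Rational(-7079243, 5392004172936) ≈ -1.3129e-6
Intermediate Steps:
M = Rational(14525902, 7079243) (M = Add(2, Mul(-1, Mul(Add(-4225991, 4593407), Pow(Add(-3417796, -3661447), -1)))) = Add(2, Mul(-1, Mul(367416, Pow(-7079243, -1)))) = Add(2, Mul(-1, Mul(367416, Rational(-1, 7079243)))) = Add(2, Mul(-1, Rational(-367416, 7079243))) = Add(2, Rational(367416, 7079243)) = Rational(14525902, 7079243) ≈ 2.0519)
Pow(Add(M, -761666), -1) = Pow(Add(Rational(14525902, 7079243), -761666), -1) = Pow(Rational(-5392004172936, 7079243), -1) = Rational(-7079243, 5392004172936)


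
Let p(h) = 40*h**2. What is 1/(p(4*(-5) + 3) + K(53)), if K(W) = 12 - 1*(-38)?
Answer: 1/11610 ≈ 8.6133e-5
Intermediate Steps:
K(W) = 50 (K(W) = 12 + 38 = 50)
1/(p(4*(-5) + 3) + K(53)) = 1/(40*(4*(-5) + 3)**2 + 50) = 1/(40*(-20 + 3)**2 + 50) = 1/(40*(-17)**2 + 50) = 1/(40*289 + 50) = 1/(11560 + 50) = 1/11610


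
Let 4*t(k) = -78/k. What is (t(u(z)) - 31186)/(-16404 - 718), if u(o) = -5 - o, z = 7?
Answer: 249475/136976 ≈ 1.8213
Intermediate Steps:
t(k) = -39/(2*k) (t(k) = (-78/k)/4 = -39/(2*k))
(t(u(z)) - 31186)/(-16404 - 718) = (-39/(2*(-5 - 1*7)) - 31186)/(-16404 - 718) = (-39/(2*(-5 - 7)) - 31186)/(-17122) = (-39/2/(-12) - 31186)*(-1/17122) = (-39/2*(-1/12) - 31186)*(-1/17122) = (13/8 - 31186)*(-1/17122) = -249475/8*(-1/17122) = 249475/136976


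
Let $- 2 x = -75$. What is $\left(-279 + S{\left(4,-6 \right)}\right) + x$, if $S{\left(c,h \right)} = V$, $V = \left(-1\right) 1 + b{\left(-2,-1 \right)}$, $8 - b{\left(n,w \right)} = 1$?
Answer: $- \frac{471}{2} \approx -235.5$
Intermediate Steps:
$x = \frac{75}{2}$ ($x = \left(- \frac{1}{2}\right) \left(-75\right) = \frac{75}{2} \approx 37.5$)
$b{\left(n,w \right)} = 7$ ($b{\left(n,w \right)} = 8 - 1 = 7$)
$V = 6$ ($V = \left(-1\right) 1 + 7 = -1 + 7 = 6$)
$S{\left(c,h \right)} = 6$
$\left(-279 + S{\left(4,-6 \right)}\right) + x = \left(-279 + 6\right) + \frac{75}{2} = -273 + \frac{75}{2} = - \frac{471}{2}$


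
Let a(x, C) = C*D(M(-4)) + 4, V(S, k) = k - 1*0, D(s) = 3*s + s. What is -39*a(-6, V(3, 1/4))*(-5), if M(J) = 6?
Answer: 1950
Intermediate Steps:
D(s) = 4*s
V(S, k) = k (V(S, k) = k + 0 = k)
a(x, C) = 4 + 24*C (a(x, C) = C*(4*6) + 4 = C*24 + 4 = 24*C + 4 = 4 + 24*C)
-39*a(-6, V(3, 1/4))*(-5) = -39*(4 + 24/4)*(-5) = -39*(4 + 24*(¼))*(-5) = -39*(4 + 6)*(-5) = -39*10*(-5) = -390*(-5) = 1950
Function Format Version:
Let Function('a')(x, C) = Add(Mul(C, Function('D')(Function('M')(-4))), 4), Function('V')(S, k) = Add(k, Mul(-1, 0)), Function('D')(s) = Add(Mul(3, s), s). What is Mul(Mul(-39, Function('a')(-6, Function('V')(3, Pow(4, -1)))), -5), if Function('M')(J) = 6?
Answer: 1950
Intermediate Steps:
Function('D')(s) = Mul(4, s)
Function('V')(S, k) = k (Function('V')(S, k) = Add(k, 0) = k)
Function('a')(x, C) = Add(4, Mul(24, C)) (Function('a')(x, C) = Add(Mul(C, Mul(4, 6)), 4) = Add(Mul(C, 24), 4) = Add(Mul(24, C), 4) = Add(4, Mul(24, C)))
Mul(Mul(-39, Function('a')(-6, Function('V')(3, Pow(4, -1)))), -5) = Mul(Mul(-39, Add(4, Mul(24, Pow(4, -1)))), -5) = Mul(Mul(-39, Add(4, Mul(24, Rational(1, 4)))), -5) = Mul(Mul(-39, Add(4, 6)), -5) = Mul(Mul(-39, 10), -5) = Mul(-390, -5) = 1950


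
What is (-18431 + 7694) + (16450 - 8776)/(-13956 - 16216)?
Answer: -161982219/15086 ≈ -10737.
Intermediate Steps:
(-18431 + 7694) + (16450 - 8776)/(-13956 - 16216) = -10737 + 7674/(-30172) = -10737 + 7674*(-1/30172) = -10737 - 3837/15086 = -161982219/15086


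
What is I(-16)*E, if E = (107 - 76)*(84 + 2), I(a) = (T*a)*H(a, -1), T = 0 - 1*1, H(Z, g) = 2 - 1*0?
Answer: 85312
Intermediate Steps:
H(Z, g) = 2 (H(Z, g) = 2 + 0 = 2)
T = -1 (T = 0 - 1 = -1)
I(a) = -2*a (I(a) = -a*2 = -2*a)
E = 2666 (E = 31*86 = 2666)
I(-16)*E = -2*(-16)*2666 = 32*2666 = 85312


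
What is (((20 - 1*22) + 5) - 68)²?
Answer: 4225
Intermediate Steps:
(((20 - 1*22) + 5) - 68)² = (((20 - 22) + 5) - 68)² = ((-2 + 5) - 68)² = (3 - 68)² = (-65)² = 4225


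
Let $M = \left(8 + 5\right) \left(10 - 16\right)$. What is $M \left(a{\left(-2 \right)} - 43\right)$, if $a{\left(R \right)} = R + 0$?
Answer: $3510$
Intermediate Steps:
$a{\left(R \right)} = R$
$M = -78$ ($M = 13 \left(-6\right) = -78$)
$M \left(a{\left(-2 \right)} - 43\right) = - 78 \left(-2 - 43\right) = \left(-78\right) \left(-45\right) = 3510$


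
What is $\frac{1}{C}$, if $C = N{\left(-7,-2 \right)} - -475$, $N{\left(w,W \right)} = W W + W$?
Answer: $\frac{1}{477} \approx 0.0020964$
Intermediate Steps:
$N{\left(w,W \right)} = W + W^{2}$ ($N{\left(w,W \right)} = W^{2} + W = W + W^{2}$)
$C = 477$ ($C = - 2 \left(1 - 2\right) - -475 = \left(-2\right) \left(-1\right) + 475 = 2 + 475 = 477$)
$\frac{1}{C} = \frac{1}{477}$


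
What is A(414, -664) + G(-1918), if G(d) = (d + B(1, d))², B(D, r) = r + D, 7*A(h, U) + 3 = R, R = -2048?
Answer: 14706932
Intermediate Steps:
A(h, U) = -293 (A(h, U) = -3/7 + (⅐)*(-2048) = -3/7 - 2048/7 = -293)
B(D, r) = D + r
G(d) = (1 + 2*d)² (G(d) = (d + (1 + d))² = (1 + 2*d)²)
A(414, -664) + G(-1918) = -293 + (1 + 2*(-1918))² = -293 + (1 - 3836)² = -293 + (-3835)² = -293 + 14707225 = 14706932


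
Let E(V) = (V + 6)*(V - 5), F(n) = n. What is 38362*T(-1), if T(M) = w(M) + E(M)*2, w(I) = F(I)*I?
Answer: -2263358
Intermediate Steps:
E(V) = (-5 + V)*(6 + V) (E(V) = (6 + V)*(-5 + V) = (-5 + V)*(6 + V))
w(I) = I² (w(I) = I*I = I²)
T(M) = -60 + 2*M + 3*M² (T(M) = M² + (-30 + M + M²)*2 = M² + (-60 + 2*M + 2*M²) = -60 + 2*M + 3*M²)
38362*T(-1) = 38362*(-60 + 2*(-1) + 3*(-1)²) = 38362*(-60 - 2 + 3*1) = 38362*(-60 - 2 + 3) = 38362*(-59) = -2263358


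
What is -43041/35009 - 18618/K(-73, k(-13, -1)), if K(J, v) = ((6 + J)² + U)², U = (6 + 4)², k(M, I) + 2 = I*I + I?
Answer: -69772985871/56711674253 ≈ -1.2303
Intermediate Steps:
k(M, I) = -2 + I + I² (k(M, I) = -2 + (I*I + I) = -2 + (I² + I) = -2 + (I + I²) = -2 + I + I²)
U = 100 (U = 10² = 100)
K(J, v) = (100 + (6 + J)²)² (K(J, v) = ((6 + J)² + 100)² = (100 + (6 + J)²)²)
-43041/35009 - 18618/K(-73, k(-13, -1)) = -43041/35009 - 18618/(100 + (6 - 73)²)² = -43041*1/35009 - 18618/(100 + (-67)²)² = -43041/35009 - 18618/(100 + 4489)² = -43041/35009 - 18618/(4589²) = -43041/35009 - 18618/21058921 = -69772985871/56711674253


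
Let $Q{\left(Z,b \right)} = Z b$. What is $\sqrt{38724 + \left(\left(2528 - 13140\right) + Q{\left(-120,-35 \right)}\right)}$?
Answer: $2 \sqrt{8078} \approx 179.76$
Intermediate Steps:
$\sqrt{38724 + \left(\left(2528 - 13140\right) + Q{\left(-120,-35 \right)}\right)} = \sqrt{38724 + \left(\left(2528 - 13140\right) - -4200\right)} = \sqrt{38724 + \left(-10612 + 4200\right)} = \sqrt{38724 - 6412} = \sqrt{32312} = 2 \sqrt{8078}$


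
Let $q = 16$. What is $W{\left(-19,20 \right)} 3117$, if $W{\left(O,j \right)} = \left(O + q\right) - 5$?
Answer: $-24936$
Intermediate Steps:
$W{\left(O,j \right)} = 11 + O$ ($W{\left(O,j \right)} = \left(O + 16\right) - 5 = \left(16 + O\right) - 5 = 11 + O$)
$W{\left(-19,20 \right)} 3117 = \left(11 - 19\right) 3117 = \left(-8\right) 3117 = -24936$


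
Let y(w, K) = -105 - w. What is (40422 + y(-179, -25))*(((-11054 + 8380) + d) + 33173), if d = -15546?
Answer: 605536688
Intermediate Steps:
(40422 + y(-179, -25))*(((-11054 + 8380) + d) + 33173) = (40422 + (-105 - 1*(-179)))*(((-11054 + 8380) - 15546) + 33173) = (40422 + (-105 + 179))*((-2674 - 15546) + 33173) = (40422 + 74)*(-18220 + 33173) = 40496*14953 = 605536688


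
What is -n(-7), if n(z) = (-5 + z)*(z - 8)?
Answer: -180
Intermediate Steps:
n(z) = (-8 + z)*(-5 + z) (n(z) = (-5 + z)*(-8 + z) = (-8 + z)*(-5 + z))
-n(-7) = -(40 + (-7)² - 13*(-7)) = -(40 + 49 + 91) = -1*180 = -180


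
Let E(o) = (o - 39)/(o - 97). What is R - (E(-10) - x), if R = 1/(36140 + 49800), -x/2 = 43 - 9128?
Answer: 167079477647/9195580 ≈ 18170.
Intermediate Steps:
E(o) = (-39 + o)/(-97 + o)
x = 18170 (x = -2*(43 - 9128) = -2*(-9085) = 18170)
R = 1/85940 ≈ 1.1636e-5
R - (E(-10) - x) = 1/85940 - ((-39 - 10)/(-97 - 10) - 1*18170) = 1/85940 - (-49/(-107) - 18170) = 1/85940 - (-1/107*(-49) - 18170) = 1/85940 - (49/107 - 18170) = 1/85940 - 1*(-1944141/107) = 1/85940 + 1944141/107 = 167079477647/9195580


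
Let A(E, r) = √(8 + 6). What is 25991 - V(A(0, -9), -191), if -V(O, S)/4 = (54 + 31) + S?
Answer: 25567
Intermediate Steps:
A(E, r) = √14
V(O, S) = -340 - 4*S (V(O, S) = -4*((54 + 31) + S) = -4*(85 + S) = -340 - 4*S)
25991 - V(A(0, -9), -191) = 25991 - (-340 - 4*(-191)) = 25991 - (-340 + 764) = 25991 - 1*424 = 25991 - 424 = 25567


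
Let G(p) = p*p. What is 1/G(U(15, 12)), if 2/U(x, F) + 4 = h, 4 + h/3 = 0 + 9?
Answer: 121/4 ≈ 30.250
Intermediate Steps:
h = 15 (h = -12 + 3*(0 + 9) = -12 + 3*9 = -12 + 27 = 15)
U(x, F) = 2/11 (U(x, F) = 2/(-4 + 15) = 2/11)
G(p) = p²
1/G(U(15, 12)) = 1/((2/11)²) = 1/(4/121) = 121/4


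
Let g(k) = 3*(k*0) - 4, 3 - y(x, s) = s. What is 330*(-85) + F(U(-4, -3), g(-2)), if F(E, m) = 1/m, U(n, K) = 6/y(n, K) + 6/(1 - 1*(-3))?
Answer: -112201/4 ≈ -28050.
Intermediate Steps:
y(x, s) = 3 - s
g(k) = -4 (g(k) = 3*0 - 4 = 0 - 4 = -4)
U(n, K) = 3/2 + 6/(3 - K) (U(n, K) = 6/(3 - K) + 6/(1 - 1*(-3)) = 6/(3 - K) + 6/(1 + 3) = 6/(3 - K) + 6/4 = 6/(3 - K) + 6*(¼) = 6/(3 - K) + 3/2 = 3/2 + 6/(3 - K))
330*(-85) + F(U(-4, -3), g(-2)) = 330*(-85) + 1/(-4) = -28050 - ¼ = -112201/4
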